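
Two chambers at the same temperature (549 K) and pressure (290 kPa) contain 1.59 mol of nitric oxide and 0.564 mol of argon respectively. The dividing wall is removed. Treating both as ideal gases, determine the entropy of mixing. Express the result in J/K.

ΔS_mix = 10.3 J/K

Mole fractions: x_A = 1.59/2.15 = 0.738, x_B = 0.262.
ΔS_mix = −R(n_A ln x_A + n_B ln x_B) = −8.314 × (1.59 ln 0.738 + 0.564 ln 0.262) = 10.3 J/K.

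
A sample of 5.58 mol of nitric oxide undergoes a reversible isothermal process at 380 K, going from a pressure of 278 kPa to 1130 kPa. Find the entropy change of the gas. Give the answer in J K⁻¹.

For an isothermal ideal gas ΔS_gas = nR ln(P₁/P₂) = 5.58 × 8.314 × ln(278/1130) = -65.1 J/K.

ΔS_gas = -65.1 J/K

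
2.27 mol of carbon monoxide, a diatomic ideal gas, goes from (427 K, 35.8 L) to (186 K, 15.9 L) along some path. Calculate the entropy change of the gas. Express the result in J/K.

Entropy is a state function: ΔS = nC_V ln(T₂/T₁) + nR ln(V₂/V₁), with C_V = 5R/2 = 20.79 J mol⁻¹ K⁻¹ for a diatomic ideal gas.
ΔS = 2.27 × [20.79 × ln(186/427) + 8.314 × ln(15.9/35.8)] = -54.5 J/K.

ΔS = -54.5 J/K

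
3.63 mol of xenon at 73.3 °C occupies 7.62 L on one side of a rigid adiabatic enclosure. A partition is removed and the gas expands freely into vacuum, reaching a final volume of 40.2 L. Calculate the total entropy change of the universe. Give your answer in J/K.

ΔS_universe = 50.2 J/K

No heat is exchanged and no work is done, so the ideal-gas temperature stays constant.
Entropy is a state function; using a reversible isothermal path, ΔS_gas = nR ln(V₂/V₁) = 3.63 × 8.314 × ln(40.2/7.62) = 50.2 J/K.
The insulated surroundings exchange no heat, so ΔS_surr = 0 and ΔS_universe = ΔS_gas.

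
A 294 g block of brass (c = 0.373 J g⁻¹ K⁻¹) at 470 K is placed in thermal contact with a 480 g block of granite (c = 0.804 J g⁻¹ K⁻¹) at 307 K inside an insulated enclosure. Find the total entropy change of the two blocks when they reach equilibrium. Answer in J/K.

Energy balance: T_f = (m₁c₁T₁ + m₂c₂T₂)/(m₁c₁ + m₂c₂) = 343.07 K.
ΔS₁ = m₁c₁ ln(T_f/T₁) = 109.662 × ln(343.07/470) = -34.52 J/K.
ΔS₂ = m₂c₂ ln(T_f/T₂) = 385.92 × ln(343.07/307) = 42.87 J/K.
ΔS_total = -34.52 + 42.87 = 8.35 J/K.

ΔS_total = 8.35 J/K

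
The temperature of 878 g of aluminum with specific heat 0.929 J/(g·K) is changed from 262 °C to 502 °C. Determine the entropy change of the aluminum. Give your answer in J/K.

ΔS = 302 J/K

In kelvin: T₁ = 535.15 K, T₂ = 775.15 K. ΔS = ∫dQ_rev/T = m c ln(T₂/T₁) = 878 × 0.929 × ln(775.15/535.15) = 302 J/K.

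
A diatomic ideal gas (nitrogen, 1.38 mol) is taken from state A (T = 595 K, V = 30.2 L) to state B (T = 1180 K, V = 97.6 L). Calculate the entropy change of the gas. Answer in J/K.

ΔS = 33.1 J/K

Entropy is a state function: ΔS = nC_V ln(T₂/T₁) + nR ln(V₂/V₁), with C_V = 5R/2 = 20.79 J mol⁻¹ K⁻¹ for a diatomic ideal gas.
ΔS = 1.38 × [20.79 × ln(1180/595) + 8.314 × ln(97.6/30.2)] = 33.1 J/K.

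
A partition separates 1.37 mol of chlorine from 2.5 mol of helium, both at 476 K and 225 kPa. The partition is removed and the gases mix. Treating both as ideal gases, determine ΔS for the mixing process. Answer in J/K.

Mole fractions: x_A = 1.37/3.87 = 0.354, x_B = 0.646.
ΔS_mix = −R(n_A ln x_A + n_B ln x_B) = −8.314 × (1.37 ln 0.354 + 2.5 ln 0.646) = 20.9 J/K.

ΔS_mix = 20.9 J/K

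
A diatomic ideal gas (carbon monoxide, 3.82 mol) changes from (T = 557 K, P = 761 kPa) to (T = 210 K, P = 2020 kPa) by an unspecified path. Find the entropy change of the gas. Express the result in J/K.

ΔS = nC_p ln(T₂/T₁) − nR ln(P₂/P₁), with C_p = 7R/2 = 29.1 J mol⁻¹ K⁻¹ for a diatomic ideal gas.
ΔS = 3.82 × [29.1 × ln(210/557) − 8.314 × ln(2020/761)] = -139 J/K.

ΔS = -139 J/K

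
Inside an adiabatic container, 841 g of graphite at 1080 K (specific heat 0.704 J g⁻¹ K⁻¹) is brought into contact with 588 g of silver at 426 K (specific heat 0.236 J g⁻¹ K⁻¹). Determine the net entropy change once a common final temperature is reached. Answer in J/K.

ΔS_total = 39.8 J/K

Energy balance: T_f = (m₁c₁T₁ + m₂c₂T₂)/(m₁c₁ + m₂c₂) = 955.82 K.
ΔS₁ = m₁c₁ ln(T_f/T₁) = 592.064 × ln(955.82/1080) = -72.32 J/K.
ΔS₂ = m₂c₂ ln(T_f/T₂) = 138.768 × ln(955.82/426) = 112.1 J/K.
ΔS_total = -72.32 + 112.1 = 39.8 J/K.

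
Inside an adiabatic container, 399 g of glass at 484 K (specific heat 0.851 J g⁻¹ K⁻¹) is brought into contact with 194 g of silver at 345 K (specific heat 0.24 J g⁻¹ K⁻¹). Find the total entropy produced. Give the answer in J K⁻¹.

Energy balance: T_f = (m₁c₁T₁ + m₂c₂T₂)/(m₁c₁ + m₂c₂) = 467.24 K.
ΔS₁ = m₁c₁ ln(T_f/T₁) = 339.549 × ln(467.24/484) = -11.97 J/K.
ΔS₂ = m₂c₂ ln(T_f/T₂) = 46.56 × ln(467.24/345) = 14.12 J/K.
ΔS_total = -11.97 + 14.12 = 2.15 J/K.

ΔS_total = 2.15 J/K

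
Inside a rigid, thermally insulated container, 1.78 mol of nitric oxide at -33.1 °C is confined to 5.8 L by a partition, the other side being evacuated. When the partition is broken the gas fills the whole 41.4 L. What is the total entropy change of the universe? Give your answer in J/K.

No heat is exchanged and no work is done, so the ideal-gas temperature stays constant.
Entropy is a state function; using a reversible isothermal path, ΔS_gas = nR ln(V₂/V₁) = 1.78 × 8.314 × ln(41.4/5.8) = 29.1 J/K.
The insulated surroundings exchange no heat, so ΔS_surr = 0 and ΔS_universe = ΔS_gas.

ΔS_universe = 29.1 J/K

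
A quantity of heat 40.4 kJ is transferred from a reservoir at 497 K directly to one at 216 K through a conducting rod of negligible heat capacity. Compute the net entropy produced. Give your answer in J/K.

ΔS_hot = −Q/T_H = −40400/497 = -81.29 J/K and ΔS_cold = +Q/T_C = 40400/216 = 187 J/K.
ΔS_total = -81.29 + 187 = 106 J/K, positive as the second law requires.

ΔS_total = 106 J/K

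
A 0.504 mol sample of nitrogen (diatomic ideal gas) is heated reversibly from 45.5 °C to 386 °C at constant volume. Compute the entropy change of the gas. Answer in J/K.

In kelvin: T₁ = 318.65 K, T₂ = 659.15 K. At constant volume, ΔS = nC_V ln(T₂/T₁) with C_V = 5R/2 = 20.79 J mol⁻¹ K⁻¹.
ΔS = 0.504 × 20.79 × ln(659.15/318.65) = 7.61 J/K.

ΔS = 7.61 J/K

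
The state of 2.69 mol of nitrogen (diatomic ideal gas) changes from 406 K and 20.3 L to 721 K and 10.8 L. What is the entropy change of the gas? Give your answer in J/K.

Entropy is a state function: ΔS = nC_V ln(T₂/T₁) + nR ln(V₂/V₁), with C_V = 5R/2 = 20.79 J mol⁻¹ K⁻¹ for a diatomic ideal gas.
ΔS = 2.69 × [20.79 × ln(721/406) + 8.314 × ln(10.8/20.3)] = 18 J/K.

ΔS = 18 J/K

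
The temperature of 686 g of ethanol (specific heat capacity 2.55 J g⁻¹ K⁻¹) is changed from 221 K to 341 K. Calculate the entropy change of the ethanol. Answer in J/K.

ΔS = ∫dQ_rev/T = m c ln(T₂/T₁) = 686 × 2.55 × ln(341/221) = 759 J/K.

ΔS = 759 J/K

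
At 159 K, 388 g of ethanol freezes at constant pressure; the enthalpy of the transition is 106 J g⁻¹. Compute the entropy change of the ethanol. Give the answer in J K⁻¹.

Heat released by the substance: Q = −mL = −388 × 106 = −41128 J.
At constant T, ΔS = Q_rev/T = −41128 / 159 = -259 J/K.

ΔS = -259 J/K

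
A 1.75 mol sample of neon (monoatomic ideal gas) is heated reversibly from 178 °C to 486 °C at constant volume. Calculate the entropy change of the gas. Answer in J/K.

ΔS = 11.4 J/K

In kelvin: T₁ = 451.15 K, T₂ = 759.15 K. At constant volume, ΔS = nC_V ln(T₂/T₁) with C_V = 3R/2 = 12.47 J mol⁻¹ K⁻¹.
ΔS = 1.75 × 12.47 × ln(759.15/451.15) = 11.4 J/K.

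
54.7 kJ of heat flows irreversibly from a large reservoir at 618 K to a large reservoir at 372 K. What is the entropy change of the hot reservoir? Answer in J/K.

The hot reservoir loses heat Q, so ΔS_hot = −Q/T_H = −54700/618 = -88.5 J/K.

ΔS_hot = -88.5 J/K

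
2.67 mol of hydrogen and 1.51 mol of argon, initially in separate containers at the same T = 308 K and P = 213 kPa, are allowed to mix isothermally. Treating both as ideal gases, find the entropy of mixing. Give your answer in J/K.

ΔS_mix = 22.7 J/K

Mole fractions: x_A = 2.67/4.18 = 0.639, x_B = 0.361.
ΔS_mix = −R(n_A ln x_A + n_B ln x_B) = −8.314 × (2.67 ln 0.639 + 1.51 ln 0.361) = 22.7 J/K.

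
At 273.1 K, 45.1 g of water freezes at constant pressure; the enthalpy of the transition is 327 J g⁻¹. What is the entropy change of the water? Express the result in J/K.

ΔS = -54 J/K

Heat released by the substance: Q = −mL = −45.1 × 327 = −14747.7 J.
At constant T, ΔS = Q_rev/T = −14747.7 / 273.1 = -54 J/K.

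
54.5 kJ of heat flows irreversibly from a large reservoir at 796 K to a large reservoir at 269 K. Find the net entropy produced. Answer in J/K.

ΔS_hot = −Q/T_H = −54500/796 = -68.47 J/K and ΔS_cold = +Q/T_C = 54500/269 = 202.6 J/K.
ΔS_total = -68.47 + 202.6 = 134 J/K, positive as the second law requires.

ΔS_total = 134 J/K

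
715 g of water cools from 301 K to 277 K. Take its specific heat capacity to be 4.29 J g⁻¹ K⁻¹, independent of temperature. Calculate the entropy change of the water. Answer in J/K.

ΔS = -255 J/K

ΔS = ∫dQ_rev/T = m c ln(T₂/T₁) = 715 × 4.29 × ln(277/301) = -255 J/K.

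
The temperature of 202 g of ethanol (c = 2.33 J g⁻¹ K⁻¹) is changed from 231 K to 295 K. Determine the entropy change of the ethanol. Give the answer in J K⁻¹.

ΔS = 115 J/K

ΔS = ∫dQ_rev/T = m c ln(T₂/T₁) = 202 × 2.33 × ln(295/231) = 115 J/K.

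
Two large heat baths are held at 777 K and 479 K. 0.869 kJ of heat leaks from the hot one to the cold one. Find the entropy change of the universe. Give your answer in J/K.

ΔS_hot = −Q/T_H = −869/777 = -1.118 J/K and ΔS_cold = +Q/T_C = 869/479 = 1.814 J/K.
ΔS_total = -1.118 + 1.814 = 0.696 J/K, positive as the second law requires.

ΔS_total = 0.696 J/K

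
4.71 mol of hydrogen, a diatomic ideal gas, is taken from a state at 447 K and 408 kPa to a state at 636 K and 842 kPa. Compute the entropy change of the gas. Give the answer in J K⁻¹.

ΔS = nC_p ln(T₂/T₁) − nR ln(P₂/P₁), with C_p = 7R/2 = 29.1 J mol⁻¹ K⁻¹ for a diatomic ideal gas.
ΔS = 4.71 × [29.1 × ln(636/447) − 8.314 × ln(842/408)] = 20 J/K.

ΔS = 20 J/K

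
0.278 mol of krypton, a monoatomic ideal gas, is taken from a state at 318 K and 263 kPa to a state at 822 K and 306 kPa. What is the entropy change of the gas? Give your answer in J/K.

ΔS = 5.14 J/K

ΔS = nC_p ln(T₂/T₁) − nR ln(P₂/P₁), with C_p = 5R/2 = 20.79 J mol⁻¹ K⁻¹ for a monoatomic ideal gas.
ΔS = 0.278 × [20.79 × ln(822/318) − 8.314 × ln(306/263)] = 5.14 J/K.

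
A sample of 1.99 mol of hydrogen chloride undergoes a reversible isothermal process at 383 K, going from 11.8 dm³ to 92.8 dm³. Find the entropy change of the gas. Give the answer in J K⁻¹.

For an isothermal ideal gas ΔS_gas = nR ln(V₂/V₁) = 1.99 × 8.314 × ln(92.8/11.8) = 34.1 J/K.

ΔS_gas = 34.1 J/K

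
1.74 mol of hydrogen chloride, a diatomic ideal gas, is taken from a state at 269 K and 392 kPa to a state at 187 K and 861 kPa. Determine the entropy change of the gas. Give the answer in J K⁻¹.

ΔS = nC_p ln(T₂/T₁) − nR ln(P₂/P₁), with C_p = 7R/2 = 29.1 J mol⁻¹ K⁻¹ for a diatomic ideal gas.
ΔS = 1.74 × [29.1 × ln(187/269) − 8.314 × ln(861/392)] = -29.8 J/K.

ΔS = -29.8 J/K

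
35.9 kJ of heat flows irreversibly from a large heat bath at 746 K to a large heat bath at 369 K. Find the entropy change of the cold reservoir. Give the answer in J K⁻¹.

ΔS_cold = 97.3 J/K

The cold reservoir gains heat Q, so ΔS_cold = +Q/T_C = 35900/369 = 97.3 J/K.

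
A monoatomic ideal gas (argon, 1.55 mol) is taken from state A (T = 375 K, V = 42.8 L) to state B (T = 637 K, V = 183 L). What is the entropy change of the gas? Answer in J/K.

ΔS = 29 J/K

Entropy is a state function: ΔS = nC_V ln(T₂/T₁) + nR ln(V₂/V₁), with C_V = 3R/2 = 12.47 J mol⁻¹ K⁻¹ for a monoatomic ideal gas.
ΔS = 1.55 × [12.47 × ln(637/375) + 8.314 × ln(183/42.8)] = 29 J/K.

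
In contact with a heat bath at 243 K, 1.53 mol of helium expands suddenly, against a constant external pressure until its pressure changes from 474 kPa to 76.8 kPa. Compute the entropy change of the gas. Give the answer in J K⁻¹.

ΔS_gas = 23.2 J/K

Entropy is a state function, so ΔS_gas depends only on the end states.
For an isothermal ideal gas ΔS_gas = nR ln(P₁/P₂) = 1.53 × 8.314 × ln(474/76.8) = 23.2 J/K.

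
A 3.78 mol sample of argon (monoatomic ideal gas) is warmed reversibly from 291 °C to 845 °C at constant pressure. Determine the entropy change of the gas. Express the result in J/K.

In kelvin: T₁ = 564.15 K, T₂ = 1118.15 K. At constant pressure, ΔS = nC_p ln(T₂/T₁) with C_p = 5R/2 = 20.79 J mol⁻¹ K⁻¹.
ΔS = 3.78 × 20.79 × ln(1118.15/564.15) = 53.7 J/K.

ΔS = 53.7 J/K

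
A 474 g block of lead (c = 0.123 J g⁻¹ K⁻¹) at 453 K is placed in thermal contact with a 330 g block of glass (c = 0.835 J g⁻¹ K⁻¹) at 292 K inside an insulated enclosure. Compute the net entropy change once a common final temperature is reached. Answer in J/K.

Energy balance: T_f = (m₁c₁T₁ + m₂c₂T₂)/(m₁c₁ + m₂c₂) = 320.12 K.
ΔS₁ = m₁c₁ ln(T_f/T₁) = 58.302 × ln(320.12/453) = -20.24 J/K.
ΔS₂ = m₂c₂ ln(T_f/T₂) = 275.55 × ln(320.12/292) = 25.33 J/K.
ΔS_total = -20.24 + 25.33 = 5.09 J/K.

ΔS_total = 5.09 J/K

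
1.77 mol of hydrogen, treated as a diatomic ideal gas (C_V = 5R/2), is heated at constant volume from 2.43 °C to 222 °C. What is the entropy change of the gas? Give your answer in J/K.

In kelvin: T₁ = 275.58 K, T₂ = 495.15 K. At constant volume, ΔS = nC_V ln(T₂/T₁) with C_V = 5R/2 = 20.79 J mol⁻¹ K⁻¹.
ΔS = 1.77 × 20.79 × ln(495.15/275.58) = 21.6 J/K.

ΔS = 21.6 J/K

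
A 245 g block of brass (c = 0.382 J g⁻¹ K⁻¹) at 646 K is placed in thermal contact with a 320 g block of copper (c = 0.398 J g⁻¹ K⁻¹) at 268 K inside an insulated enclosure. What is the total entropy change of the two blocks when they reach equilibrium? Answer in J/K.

Energy balance: T_f = (m₁c₁T₁ + m₂c₂T₂)/(m₁c₁ + m₂c₂) = 428.11 K.
ΔS₁ = m₁c₁ ln(T_f/T₁) = 93.59 × ln(428.11/646) = -38.5 J/K.
ΔS₂ = m₂c₂ ln(T_f/T₂) = 127.36 × ln(428.11/268) = 59.66 J/K.
ΔS_total = -38.5 + 59.66 = 21.2 J/K.

ΔS_total = 21.2 J/K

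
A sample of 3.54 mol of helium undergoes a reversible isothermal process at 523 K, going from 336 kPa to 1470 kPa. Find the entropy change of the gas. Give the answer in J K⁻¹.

For an isothermal ideal gas ΔS_gas = nR ln(P₁/P₂) = 3.54 × 8.314 × ln(336/1470) = -43.4 J/K.

ΔS_gas = -43.4 J/K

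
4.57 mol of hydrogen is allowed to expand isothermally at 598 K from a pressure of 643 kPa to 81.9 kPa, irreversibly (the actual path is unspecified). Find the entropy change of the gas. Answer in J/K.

Entropy is a state function, so ΔS_gas depends only on the end states.
For an isothermal ideal gas ΔS_gas = nR ln(P₁/P₂) = 4.57 × 8.314 × ln(643/81.9) = 78.3 J/K.

ΔS_gas = 78.3 J/K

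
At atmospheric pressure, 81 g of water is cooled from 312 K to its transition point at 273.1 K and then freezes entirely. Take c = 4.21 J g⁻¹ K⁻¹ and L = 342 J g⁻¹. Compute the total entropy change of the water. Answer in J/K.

Cooling step: ΔS₁ = m c ln(T_tr/T_i) = 81 × 4.21 × ln(273.1/312) = -45.41 J/K.
Phase change: ΔS₂ = −mL/T_tr = −81 × 342 / 273.1 = -101.4 J/K.
ΔS_total = (-45.41) + (-101.4) = -147 J/K.

ΔS = -147 J/K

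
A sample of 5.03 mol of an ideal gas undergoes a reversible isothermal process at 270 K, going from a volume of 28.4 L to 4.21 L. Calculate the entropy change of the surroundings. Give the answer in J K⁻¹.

For an isothermal ideal gas ΔS_gas = nR ln(V₂/V₁) = 5.03 × 8.314 × ln(4.21/28.4) = -79.8 J/K.
The process is reversible, so ΔS_surr = −ΔS_gas = 79.8 J/K and ΔS_universe = 0.

ΔS_surr = 79.8 J/K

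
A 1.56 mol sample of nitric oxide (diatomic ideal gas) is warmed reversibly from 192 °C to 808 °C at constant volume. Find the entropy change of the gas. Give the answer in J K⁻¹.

ΔS = 27.3 J/K

In kelvin: T₁ = 465.15 K, T₂ = 1081.15 K. At constant volume, ΔS = nC_V ln(T₂/T₁) with C_V = 5R/2 = 20.79 J mol⁻¹ K⁻¹.
ΔS = 1.56 × 20.79 × ln(1081.15/465.15) = 27.3 J/K.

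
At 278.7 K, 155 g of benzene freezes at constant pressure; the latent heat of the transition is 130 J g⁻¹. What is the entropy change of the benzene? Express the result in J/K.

Heat released by the substance: Q = −mL = −155 × 130 = −20150 J.
At constant T, ΔS = Q_rev/T = −20150 / 278.7 = -72.3 J/K.

ΔS = -72.3 J/K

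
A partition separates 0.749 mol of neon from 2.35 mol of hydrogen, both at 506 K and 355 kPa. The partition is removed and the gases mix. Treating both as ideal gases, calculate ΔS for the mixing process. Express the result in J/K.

ΔS_mix = 14.2 J/K

Mole fractions: x_A = 0.749/3.1 = 0.242, x_B = 0.758.
ΔS_mix = −R(n_A ln x_A + n_B ln x_B) = −8.314 × (0.749 ln 0.242 + 2.35 ln 0.758) = 14.2 J/K.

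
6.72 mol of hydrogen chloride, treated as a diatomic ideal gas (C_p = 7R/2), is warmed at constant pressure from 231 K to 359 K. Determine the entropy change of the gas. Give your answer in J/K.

ΔS = 86.2 J/K

At constant pressure, ΔS = nC_p ln(T₂/T₁) with C_p = 7R/2 = 29.1 J mol⁻¹ K⁻¹.
ΔS = 6.72 × 29.1 × ln(359/231) = 86.2 J/K.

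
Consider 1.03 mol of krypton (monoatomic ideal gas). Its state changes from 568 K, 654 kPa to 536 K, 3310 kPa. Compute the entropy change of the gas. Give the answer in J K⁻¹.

ΔS = nC_p ln(T₂/T₁) − nR ln(P₂/P₁), with C_p = 5R/2 = 20.79 J mol⁻¹ K⁻¹ for a monoatomic ideal gas.
ΔS = 1.03 × [20.79 × ln(536/568) − 8.314 × ln(3310/654)] = -15.1 J/K.

ΔS = -15.1 J/K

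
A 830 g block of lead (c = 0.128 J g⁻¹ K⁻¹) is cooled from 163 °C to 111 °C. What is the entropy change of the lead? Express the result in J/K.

ΔS = -13.5 J/K

In kelvin: T₁ = 436.15 K, T₂ = 384.15 K. ΔS = ∫dQ_rev/T = m c ln(T₂/T₁) = 830 × 0.128 × ln(384.15/436.15) = -13.5 J/K.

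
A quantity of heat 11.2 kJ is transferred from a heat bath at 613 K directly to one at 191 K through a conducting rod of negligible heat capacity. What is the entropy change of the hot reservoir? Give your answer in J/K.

ΔS_hot = -18.3 J/K

The hot reservoir loses heat Q, so ΔS_hot = −Q/T_H = −11200/613 = -18.3 J/K.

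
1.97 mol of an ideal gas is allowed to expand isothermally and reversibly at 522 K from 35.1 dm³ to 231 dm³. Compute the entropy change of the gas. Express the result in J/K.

For an isothermal ideal gas ΔS_gas = nR ln(V₂/V₁) = 1.97 × 8.314 × ln(231/35.1) = 30.9 J/K.

ΔS_gas = 30.9 J/K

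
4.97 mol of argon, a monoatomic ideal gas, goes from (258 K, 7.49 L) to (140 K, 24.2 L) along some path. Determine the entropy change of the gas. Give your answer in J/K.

ΔS = 10.6 J/K

Entropy is a state function: ΔS = nC_V ln(T₂/T₁) + nR ln(V₂/V₁), with C_V = 3R/2 = 12.47 J mol⁻¹ K⁻¹ for a monoatomic ideal gas.
ΔS = 4.97 × [12.47 × ln(140/258) + 8.314 × ln(24.2/7.49)] = 10.6 J/K.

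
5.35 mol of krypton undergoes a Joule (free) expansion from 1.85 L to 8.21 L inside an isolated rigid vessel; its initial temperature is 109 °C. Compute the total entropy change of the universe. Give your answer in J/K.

ΔS_universe = 66.3 J/K

For an ideal gas in free expansion Q = 0 and W = 0, so T is unchanged.
Entropy is a state function; using a reversible isothermal path, ΔS_gas = nR ln(V₂/V₁) = 5.35 × 8.314 × ln(8.21/1.85) = 66.3 J/K.
The insulated surroundings exchange no heat, so ΔS_surr = 0 and ΔS_universe = ΔS_gas.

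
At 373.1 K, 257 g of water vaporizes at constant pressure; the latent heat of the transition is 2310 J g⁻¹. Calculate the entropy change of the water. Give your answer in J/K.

ΔS = 1590 J/K

Heat absorbed by the substance: Q = mL = 257 × 2310 = 593670 J.
At constant T, ΔS = Q_rev/T = 593670 / 373.1 = 1590 J/K.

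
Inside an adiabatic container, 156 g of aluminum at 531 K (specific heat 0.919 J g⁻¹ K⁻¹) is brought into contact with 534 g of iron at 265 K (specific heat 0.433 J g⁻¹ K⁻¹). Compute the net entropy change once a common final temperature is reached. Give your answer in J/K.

Energy balance: T_f = (m₁c₁T₁ + m₂c₂T₂)/(m₁c₁ + m₂c₂) = 366.81 K.
ΔS₁ = m₁c₁ ln(T_f/T₁) = 143.364 × ln(366.81/531) = -53.03 J/K.
ΔS₂ = m₂c₂ ln(T_f/T₂) = 231.222 × ln(366.81/265) = 75.17 J/K.
ΔS_total = -53.03 + 75.17 = 22.1 J/K.

ΔS_total = 22.1 J/K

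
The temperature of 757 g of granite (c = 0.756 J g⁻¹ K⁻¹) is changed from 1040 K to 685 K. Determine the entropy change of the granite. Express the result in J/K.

ΔS = ∫dQ_rev/T = m c ln(T₂/T₁) = 757 × 0.756 × ln(685/1040) = -239 J/K.

ΔS = -239 J/K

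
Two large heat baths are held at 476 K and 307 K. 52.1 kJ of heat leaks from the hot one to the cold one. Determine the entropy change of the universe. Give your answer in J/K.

ΔS_hot = −Q/T_H = −52100/476 = -109.45 J/K and ΔS_cold = +Q/T_C = 52100/307 = 169.71 J/K.
ΔS_total = -109.45 + 169.71 = 60.3 J/K, positive as the second law requires.

ΔS_total = 60.3 J/K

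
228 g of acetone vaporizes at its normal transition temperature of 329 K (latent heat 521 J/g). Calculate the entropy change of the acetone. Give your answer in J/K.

ΔS = 361 J/K

Heat absorbed by the substance: Q = mL = 228 × 521 = 118788 J.
At constant T, ΔS = Q_rev/T = 118788 / 329 = 361 J/K.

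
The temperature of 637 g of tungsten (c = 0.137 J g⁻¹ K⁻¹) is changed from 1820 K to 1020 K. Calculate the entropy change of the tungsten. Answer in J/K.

ΔS = ∫dQ_rev/T = m c ln(T₂/T₁) = 637 × 0.137 × ln(1020/1820) = -50.5 J/K.

ΔS = -50.5 J/K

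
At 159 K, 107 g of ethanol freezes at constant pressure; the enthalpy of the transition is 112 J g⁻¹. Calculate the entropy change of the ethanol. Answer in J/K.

ΔS = -75.4 J/K

Heat released by the substance: Q = −mL = −107 × 112 = −11984 J.
At constant T, ΔS = Q_rev/T = −11984 / 159 = -75.4 J/K.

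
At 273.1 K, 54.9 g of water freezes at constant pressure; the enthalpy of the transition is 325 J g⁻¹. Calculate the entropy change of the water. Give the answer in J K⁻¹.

ΔS = -65.3 J/K

Heat released by the substance: Q = −mL = −54.9 × 325 = −17842.5 J.
At constant T, ΔS = Q_rev/T = −17842.5 / 273.1 = -65.3 J/K.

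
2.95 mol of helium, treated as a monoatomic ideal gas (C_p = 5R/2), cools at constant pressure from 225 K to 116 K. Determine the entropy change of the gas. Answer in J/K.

At constant pressure, ΔS = nC_p ln(T₂/T₁) with C_p = 5R/2 = 20.79 J mol⁻¹ K⁻¹.
ΔS = 2.95 × 20.79 × ln(116/225) = -40.6 J/K.

ΔS = -40.6 J/K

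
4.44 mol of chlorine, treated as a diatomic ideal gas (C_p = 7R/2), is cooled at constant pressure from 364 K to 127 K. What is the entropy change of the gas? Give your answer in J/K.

At constant pressure, ΔS = nC_p ln(T₂/T₁) with C_p = 7R/2 = 29.1 J mol⁻¹ K⁻¹.
ΔS = 4.44 × 29.1 × ln(127/364) = -136 J/K.

ΔS = -136 J/K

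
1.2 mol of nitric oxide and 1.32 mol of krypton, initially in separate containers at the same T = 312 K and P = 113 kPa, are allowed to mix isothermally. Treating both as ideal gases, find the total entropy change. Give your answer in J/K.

ΔS_mix = 14.5 J/K

Mole fractions: x_A = 1.2/2.52 = 0.476, x_B = 0.524.
ΔS_mix = −R(n_A ln x_A + n_B ln x_B) = −8.314 × (1.2 ln 0.476 + 1.32 ln 0.524) = 14.5 J/K.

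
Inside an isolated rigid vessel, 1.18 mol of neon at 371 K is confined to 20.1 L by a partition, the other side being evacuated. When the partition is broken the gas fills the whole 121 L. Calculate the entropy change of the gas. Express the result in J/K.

For an ideal gas in free expansion Q = 0 and W = 0, so T is unchanged.
Entropy is a state function; using a reversible isothermal path, ΔS_gas = nR ln(V₂/V₁) = 1.18 × 8.314 × ln(121/20.1) = 17.6 J/K.

ΔS_gas = 17.6 J/K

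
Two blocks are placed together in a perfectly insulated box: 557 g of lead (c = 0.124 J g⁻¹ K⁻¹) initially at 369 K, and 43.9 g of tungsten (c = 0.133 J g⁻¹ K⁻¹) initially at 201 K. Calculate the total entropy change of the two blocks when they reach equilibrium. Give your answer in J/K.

Energy balance: T_f = (m₁c₁T₁ + m₂c₂T₂)/(m₁c₁ + m₂c₂) = 355.91 K.
ΔS₁ = m₁c₁ ln(T_f/T₁) = 69.068 × ln(355.91/369) = -2.496 J/K.
ΔS₂ = m₂c₂ ln(T_f/T₂) = 5.8387 × ln(355.91/201) = 3.336 J/K.
ΔS_total = -2.496 + 3.336 = 0.84 J/K.

ΔS_total = 0.84 J/K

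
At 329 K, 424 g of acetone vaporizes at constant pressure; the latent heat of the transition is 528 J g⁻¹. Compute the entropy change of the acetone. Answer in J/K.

Heat absorbed by the substance: Q = mL = 424 × 528 = 223872 J.
At constant T, ΔS = Q_rev/T = 223872 / 329 = 680 J/K.

ΔS = 680 J/K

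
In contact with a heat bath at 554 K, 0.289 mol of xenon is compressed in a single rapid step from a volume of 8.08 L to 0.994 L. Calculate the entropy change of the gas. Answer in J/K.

Entropy is a state function, so ΔS_gas depends only on the end states.
For an isothermal ideal gas ΔS_gas = nR ln(V₂/V₁) = 0.289 × 8.314 × ln(0.994/8.08) = -5.03 J/K.

ΔS_gas = -5.03 J/K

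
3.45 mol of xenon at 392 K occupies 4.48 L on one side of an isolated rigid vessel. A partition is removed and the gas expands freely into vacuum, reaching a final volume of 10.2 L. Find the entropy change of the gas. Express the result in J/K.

ΔS_gas = 23.6 J/K

For an ideal gas in free expansion Q = 0 and W = 0, so T is unchanged.
Entropy is a state function; using a reversible isothermal path, ΔS_gas = nR ln(V₂/V₁) = 3.45 × 8.314 × ln(10.2/4.48) = 23.6 J/K.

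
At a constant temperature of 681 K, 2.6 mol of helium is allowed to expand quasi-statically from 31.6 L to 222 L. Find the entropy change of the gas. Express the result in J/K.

ΔS_gas = 42.1 J/K

For an isothermal ideal gas ΔS_gas = nR ln(V₂/V₁) = 2.6 × 8.314 × ln(222/31.6) = 42.1 J/K.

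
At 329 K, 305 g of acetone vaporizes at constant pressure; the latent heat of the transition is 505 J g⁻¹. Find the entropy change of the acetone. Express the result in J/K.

Heat absorbed by the substance: Q = mL = 305 × 505 = 154025 J.
At constant T, ΔS = Q_rev/T = 154025 / 329 = 468 J/K.

ΔS = 468 J/K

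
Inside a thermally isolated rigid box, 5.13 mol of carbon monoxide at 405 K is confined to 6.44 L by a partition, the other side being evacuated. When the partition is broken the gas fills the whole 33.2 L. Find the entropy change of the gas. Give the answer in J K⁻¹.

ΔS_gas = 69.9 J/K

For an ideal gas in free expansion Q = 0 and W = 0, so T is unchanged.
Entropy is a state function; using a reversible isothermal path, ΔS_gas = nR ln(V₂/V₁) = 5.13 × 8.314 × ln(33.2/6.44) = 69.9 J/K.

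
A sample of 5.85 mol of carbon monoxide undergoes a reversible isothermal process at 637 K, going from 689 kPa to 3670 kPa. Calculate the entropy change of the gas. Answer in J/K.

ΔS_gas = -81.4 J/K

For an isothermal ideal gas ΔS_gas = nR ln(P₁/P₂) = 5.85 × 8.314 × ln(689/3670) = -81.4 J/K.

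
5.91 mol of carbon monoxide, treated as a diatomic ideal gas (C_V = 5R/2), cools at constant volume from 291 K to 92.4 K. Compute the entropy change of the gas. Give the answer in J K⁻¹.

At constant volume, ΔS = nC_V ln(T₂/T₁) with C_V = 5R/2 = 20.79 J mol⁻¹ K⁻¹.
ΔS = 5.91 × 20.79 × ln(92.4/291) = -141 J/K.

ΔS = -141 J/K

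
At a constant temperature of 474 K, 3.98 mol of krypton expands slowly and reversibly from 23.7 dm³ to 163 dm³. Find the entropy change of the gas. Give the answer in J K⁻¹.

For an isothermal ideal gas ΔS_gas = nR ln(V₂/V₁) = 3.98 × 8.314 × ln(163/23.7) = 63.8 J/K.

ΔS_gas = 63.8 J/K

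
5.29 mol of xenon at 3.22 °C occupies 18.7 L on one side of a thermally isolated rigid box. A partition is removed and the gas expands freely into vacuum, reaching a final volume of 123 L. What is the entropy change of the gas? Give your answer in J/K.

ΔS_gas = 82.8 J/K

For an ideal gas in free expansion Q = 0 and W = 0, so T is unchanged.
Entropy is a state function; using a reversible isothermal path, ΔS_gas = nR ln(V₂/V₁) = 5.29 × 8.314 × ln(123/18.7) = 82.8 J/K.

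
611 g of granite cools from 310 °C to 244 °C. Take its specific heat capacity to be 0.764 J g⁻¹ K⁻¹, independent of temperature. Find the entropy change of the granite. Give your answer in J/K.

ΔS = -56.1 J/K

In kelvin: T₁ = 583.15 K, T₂ = 517.15 K. ΔS = ∫dQ_rev/T = m c ln(T₂/T₁) = 611 × 0.764 × ln(517.15/583.15) = -56.1 J/K.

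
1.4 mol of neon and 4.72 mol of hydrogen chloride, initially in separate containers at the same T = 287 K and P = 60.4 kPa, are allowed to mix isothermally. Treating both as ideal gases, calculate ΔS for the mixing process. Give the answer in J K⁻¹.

Mole fractions: x_A = 1.4/6.12 = 0.229, x_B = 0.771.
ΔS_mix = −R(n_A ln x_A + n_B ln x_B) = −8.314 × (1.4 ln 0.229 + 4.72 ln 0.771) = 27.4 J/K.

ΔS_mix = 27.4 J/K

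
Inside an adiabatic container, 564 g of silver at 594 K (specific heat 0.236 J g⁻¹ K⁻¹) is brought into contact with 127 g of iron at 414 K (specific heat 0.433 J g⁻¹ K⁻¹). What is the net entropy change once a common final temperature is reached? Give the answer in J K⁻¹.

Energy balance: T_f = (m₁c₁T₁ + m₂c₂T₂)/(m₁c₁ + m₂c₂) = 541.38 K.
ΔS₁ = m₁c₁ ln(T_f/T₁) = 133.104 × ln(541.38/594) = -12.35 J/K.
ΔS₂ = m₂c₂ ln(T_f/T₂) = 54.991 × ln(541.38/414) = 14.75 J/K.
ΔS_total = -12.35 + 14.75 = 2.4 J/K.

ΔS_total = 2.4 J/K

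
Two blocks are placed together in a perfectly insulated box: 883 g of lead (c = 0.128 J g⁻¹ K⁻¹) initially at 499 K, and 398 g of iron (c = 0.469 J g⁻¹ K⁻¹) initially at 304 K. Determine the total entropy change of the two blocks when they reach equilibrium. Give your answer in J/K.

Energy balance: T_f = (m₁c₁T₁ + m₂c₂T₂)/(m₁c₁ + m₂c₂) = 377.54 K.
ΔS₁ = m₁c₁ ln(T_f/T₁) = 113.024 × ln(377.54/499) = -31.52 J/K.
ΔS₂ = m₂c₂ ln(T_f/T₂) = 186.662 × ln(377.54/304) = 40.44 J/K.
ΔS_total = -31.52 + 40.44 = 8.92 J/K.

ΔS_total = 8.92 J/K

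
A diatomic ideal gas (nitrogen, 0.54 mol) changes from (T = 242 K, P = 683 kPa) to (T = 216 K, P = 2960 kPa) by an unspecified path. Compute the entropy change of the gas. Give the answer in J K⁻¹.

ΔS = -8.37 J/K

ΔS = nC_p ln(T₂/T₁) − nR ln(P₂/P₁), with C_p = 7R/2 = 29.1 J mol⁻¹ K⁻¹ for a diatomic ideal gas.
ΔS = 0.54 × [29.1 × ln(216/242) − 8.314 × ln(2960/683)] = -8.37 J/K.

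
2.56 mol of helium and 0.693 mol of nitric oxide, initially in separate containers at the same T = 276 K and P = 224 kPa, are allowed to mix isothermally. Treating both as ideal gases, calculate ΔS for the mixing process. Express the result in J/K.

Mole fractions: x_A = 2.56/3.25 = 0.787, x_B = 0.213.
ΔS_mix = −R(n_A ln x_A + n_B ln x_B) = −8.314 × (2.56 ln 0.787 + 0.693 ln 0.213) = 14 J/K.

ΔS_mix = 14 J/K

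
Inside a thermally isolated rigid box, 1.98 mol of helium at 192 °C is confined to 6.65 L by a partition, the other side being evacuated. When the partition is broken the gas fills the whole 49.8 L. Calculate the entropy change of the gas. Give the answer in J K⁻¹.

ΔS_gas = 33.1 J/K

No heat is exchanged and no work is done, so the ideal-gas temperature stays constant.
Entropy is a state function; using a reversible isothermal path, ΔS_gas = nR ln(V₂/V₁) = 1.98 × 8.314 × ln(49.8/6.65) = 33.1 J/K.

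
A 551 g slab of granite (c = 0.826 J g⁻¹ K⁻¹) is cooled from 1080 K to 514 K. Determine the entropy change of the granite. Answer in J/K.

ΔS = ∫dQ_rev/T = m c ln(T₂/T₁) = 551 × 0.826 × ln(514/1080) = -338 J/K.

ΔS = -338 J/K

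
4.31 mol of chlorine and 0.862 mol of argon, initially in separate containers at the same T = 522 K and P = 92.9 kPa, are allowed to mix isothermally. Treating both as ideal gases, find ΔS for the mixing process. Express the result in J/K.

ΔS_mix = 19.4 J/K

Mole fractions: x_A = 4.31/5.17 = 0.833, x_B = 0.167.
ΔS_mix = −R(n_A ln x_A + n_B ln x_B) = −8.314 × (4.31 ln 0.833 + 0.862 ln 0.167) = 19.4 J/K.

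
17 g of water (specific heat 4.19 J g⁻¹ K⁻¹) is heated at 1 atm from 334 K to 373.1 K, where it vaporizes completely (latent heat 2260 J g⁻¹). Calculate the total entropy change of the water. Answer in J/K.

Warming step: ΔS₁ = m c ln(T_tr/T_i) = 17 × 4.19 × ln(373.1/334) = 7.886 J/K.
Phase change: ΔS₂ = +mL/T_tr = 17 × 2260 / 373.1 = 103 J/K.
ΔS_total = (7.886) + (103) = 111 J/K.

ΔS = 111 J/K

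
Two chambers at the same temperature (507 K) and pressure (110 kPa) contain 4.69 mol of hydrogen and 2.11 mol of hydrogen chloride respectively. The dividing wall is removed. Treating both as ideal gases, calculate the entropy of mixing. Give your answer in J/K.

ΔS_mix = 35 J/K

Mole fractions: x_A = 4.69/6.8 = 0.69, x_B = 0.31.
ΔS_mix = −R(n_A ln x_A + n_B ln x_B) = −8.314 × (4.69 ln 0.69 + 2.11 ln 0.31) = 35 J/K.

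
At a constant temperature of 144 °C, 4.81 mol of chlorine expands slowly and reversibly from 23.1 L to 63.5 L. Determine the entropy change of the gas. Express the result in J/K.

ΔS_gas = 40.4 J/K

For an isothermal ideal gas ΔS_gas = nR ln(V₂/V₁) = 4.81 × 8.314 × ln(63.5/23.1) = 40.4 J/K.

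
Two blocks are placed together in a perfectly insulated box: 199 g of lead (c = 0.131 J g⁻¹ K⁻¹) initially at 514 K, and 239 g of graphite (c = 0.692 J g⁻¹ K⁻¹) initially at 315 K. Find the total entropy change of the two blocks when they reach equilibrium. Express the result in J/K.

Energy balance: T_f = (m₁c₁T₁ + m₂c₂T₂)/(m₁c₁ + m₂c₂) = 342.1 K.
ΔS₁ = m₁c₁ ln(T_f/T₁) = 26.069 × ln(342.1/514) = -10.614 J/K.
ΔS₂ = m₂c₂ ln(T_f/T₂) = 165.388 × ln(342.1/315) = 13.648 J/K.
ΔS_total = -10.614 + 13.648 = 3.03 J/K.

ΔS_total = 3.03 J/K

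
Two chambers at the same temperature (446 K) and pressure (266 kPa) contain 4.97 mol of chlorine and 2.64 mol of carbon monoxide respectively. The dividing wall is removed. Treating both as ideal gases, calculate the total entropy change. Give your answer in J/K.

ΔS_mix = 40.8 J/K

Mole fractions: x_A = 4.97/7.61 = 0.653, x_B = 0.347.
ΔS_mix = −R(n_A ln x_A + n_B ln x_B) = −8.314 × (4.97 ln 0.653 + 2.64 ln 0.347) = 40.8 J/K.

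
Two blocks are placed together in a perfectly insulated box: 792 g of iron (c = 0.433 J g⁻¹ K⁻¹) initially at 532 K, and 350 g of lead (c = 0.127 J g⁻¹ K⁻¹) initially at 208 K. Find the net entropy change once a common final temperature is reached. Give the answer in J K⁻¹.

Energy balance: T_f = (m₁c₁T₁ + m₂c₂T₂)/(m₁c₁ + m₂c₂) = 494.82 K.
ΔS₁ = m₁c₁ ln(T_f/T₁) = 342.936 × ln(494.82/532) = -24.84 J/K.
ΔS₂ = m₂c₂ ln(T_f/T₂) = 44.45 × ln(494.82/208) = 38.52 J/K.
ΔS_total = -24.84 + 38.52 = 13.7 J/K.

ΔS_total = 13.7 J/K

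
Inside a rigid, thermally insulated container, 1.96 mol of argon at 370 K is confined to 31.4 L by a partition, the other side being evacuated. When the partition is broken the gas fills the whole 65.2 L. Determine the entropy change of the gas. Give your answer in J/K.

ΔS_gas = 11.9 J/K

No heat is exchanged and no work is done, so the ideal-gas temperature stays constant.
Entropy is a state function; using a reversible isothermal path, ΔS_gas = nR ln(V₂/V₁) = 1.96 × 8.314 × ln(65.2/31.4) = 11.9 J/K.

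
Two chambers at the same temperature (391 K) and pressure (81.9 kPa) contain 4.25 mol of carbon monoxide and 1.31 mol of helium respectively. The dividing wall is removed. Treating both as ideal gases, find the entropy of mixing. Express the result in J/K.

ΔS_mix = 25.2 J/K

Mole fractions: x_A = 4.25/5.56 = 0.764, x_B = 0.236.
ΔS_mix = −R(n_A ln x_A + n_B ln x_B) = −8.314 × (4.25 ln 0.764 + 1.31 ln 0.236) = 25.2 J/K.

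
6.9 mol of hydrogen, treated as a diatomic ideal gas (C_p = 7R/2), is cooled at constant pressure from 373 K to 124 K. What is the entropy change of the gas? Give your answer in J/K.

At constant pressure, ΔS = nC_p ln(T₂/T₁) with C_p = 7R/2 = 29.1 J mol⁻¹ K⁻¹.
ΔS = 6.9 × 29.1 × ln(124/373) = -221 J/K.

ΔS = -221 J/K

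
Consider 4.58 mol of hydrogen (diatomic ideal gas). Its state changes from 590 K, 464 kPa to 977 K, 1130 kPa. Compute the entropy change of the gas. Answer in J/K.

ΔS = 33.3 J/K

ΔS = nC_p ln(T₂/T₁) − nR ln(P₂/P₁), with C_p = 7R/2 = 29.1 J mol⁻¹ K⁻¹ for a diatomic ideal gas.
ΔS = 4.58 × [29.1 × ln(977/590) − 8.314 × ln(1130/464)] = 33.3 J/K.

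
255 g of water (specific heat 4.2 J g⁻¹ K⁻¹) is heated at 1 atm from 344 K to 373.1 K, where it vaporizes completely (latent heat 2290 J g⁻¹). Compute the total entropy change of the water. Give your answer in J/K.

Warming step: ΔS₁ = m c ln(T_tr/T_i) = 255 × 4.2 × ln(373.1/344) = 86.97 J/K.
Phase change: ΔS₂ = +mL/T_tr = 255 × 2290 / 373.1 = 1565 J/K.
ΔS_total = (86.97) + (1565) = 1650 J/K.

ΔS = 1650 J/K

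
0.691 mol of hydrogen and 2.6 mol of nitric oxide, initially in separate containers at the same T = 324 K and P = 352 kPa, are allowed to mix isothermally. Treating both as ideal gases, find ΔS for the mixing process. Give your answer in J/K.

ΔS_mix = 14.1 J/K

Mole fractions: x_A = 0.691/3.29 = 0.21, x_B = 0.79.
ΔS_mix = −R(n_A ln x_A + n_B ln x_B) = −8.314 × (0.691 ln 0.21 + 2.6 ln 0.79) = 14.1 J/K.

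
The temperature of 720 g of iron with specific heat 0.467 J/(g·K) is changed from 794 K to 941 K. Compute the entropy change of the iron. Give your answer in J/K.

ΔS = ∫dQ_rev/T = m c ln(T₂/T₁) = 720 × 0.467 × ln(941/794) = 57.1 J/K.

ΔS = 57.1 J/K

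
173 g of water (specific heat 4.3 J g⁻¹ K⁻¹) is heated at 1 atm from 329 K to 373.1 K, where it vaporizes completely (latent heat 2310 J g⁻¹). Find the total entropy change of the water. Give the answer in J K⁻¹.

Warming step: ΔS₁ = m c ln(T_tr/T_i) = 173 × 4.3 × ln(373.1/329) = 93.57 J/K.
Phase change: ΔS₂ = +mL/T_tr = 173 × 2310 / 373.1 = 1071 J/K.
ΔS_total = (93.57) + (1071) = 1160 J/K.

ΔS = 1160 J/K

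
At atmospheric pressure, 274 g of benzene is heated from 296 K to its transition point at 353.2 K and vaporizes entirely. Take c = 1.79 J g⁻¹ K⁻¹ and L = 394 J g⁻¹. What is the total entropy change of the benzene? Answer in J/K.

Warming step: ΔS₁ = m c ln(T_tr/T_i) = 274 × 1.79 × ln(353.2/296) = 86.65 J/K.
Phase change: ΔS₂ = +mL/T_tr = 274 × 394 / 353.2 = 305.7 J/K.
ΔS_total = (86.65) + (305.7) = 392 J/K.

ΔS = 392 J/K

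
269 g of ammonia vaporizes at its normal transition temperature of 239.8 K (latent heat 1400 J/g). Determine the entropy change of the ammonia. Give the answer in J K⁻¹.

Heat absorbed by the substance: Q = mL = 269 × 1400 = 376600 J.
At constant T, ΔS = Q_rev/T = 376600 / 239.8 = 1570 J/K.

ΔS = 1570 J/K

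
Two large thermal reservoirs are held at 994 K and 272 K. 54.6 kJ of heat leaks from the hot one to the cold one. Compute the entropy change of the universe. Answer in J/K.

ΔS_hot = −Q/T_H = −54600/994 = -54.93 J/K and ΔS_cold = +Q/T_C = 54600/272 = 200.7 J/K.
ΔS_total = -54.93 + 200.7 = 146 J/K, positive as the second law requires.

ΔS_total = 146 J/K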